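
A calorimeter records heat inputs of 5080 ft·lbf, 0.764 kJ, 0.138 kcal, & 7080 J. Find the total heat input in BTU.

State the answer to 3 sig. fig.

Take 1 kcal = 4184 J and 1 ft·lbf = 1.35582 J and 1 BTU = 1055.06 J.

14.5 BTU

5080 ft·lbf × 1.35582 → 6887.57 J
0.764 kJ × 1000 → 764 J
0.138 kcal × 4184 → 577.392 J
7080 J (already J)
Sum: 6887.57 + 764 + 577.392 + 7080 = 15309 J
In BTU: 15309 / 1055.06 = 14.5101 BTU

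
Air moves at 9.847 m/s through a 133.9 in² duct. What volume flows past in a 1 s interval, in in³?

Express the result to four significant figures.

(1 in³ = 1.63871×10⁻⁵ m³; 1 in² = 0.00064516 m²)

5.191×10⁴ in³

133.9 in² × 0.00064516 → 0.0863869 m²
V = v × A × t = 9.847 m/s × 0.0863869 m² × 1 s = 0.850652 m³
0.850652 m³ ÷ (1.63871×10⁻⁵ m³/in³) = 51909.9 in³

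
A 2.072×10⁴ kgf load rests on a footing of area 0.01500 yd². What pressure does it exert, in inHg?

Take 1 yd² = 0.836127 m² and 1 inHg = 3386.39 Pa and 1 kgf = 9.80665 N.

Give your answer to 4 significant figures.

2.072×10⁴ kgf × 9.80665 = 203194 N
0.01500 yd² × 0.836127 = 0.0125419 m²
P = F / A = 203194 N / 0.0125419 m² = 1.62012×10⁷ Pa
1.62012×10⁷ Pa ÷ (3386.39 Pa/inHg) = 4784.21 inHg

4784 inHg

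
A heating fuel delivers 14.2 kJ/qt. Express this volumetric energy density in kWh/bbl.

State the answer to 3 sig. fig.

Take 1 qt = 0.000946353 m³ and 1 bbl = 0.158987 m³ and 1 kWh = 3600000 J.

14.2 kJ/qt × 1000 J/kJ ÷ 0.000946353 m³/qt = 1.5005×10⁷ J/m³
1.5005×10⁷ J/m³ ÷ 3600000 J/kWh × 0.158987 m³/bbl = 0.662667 kWh/bbl

0.663 kWh/bbl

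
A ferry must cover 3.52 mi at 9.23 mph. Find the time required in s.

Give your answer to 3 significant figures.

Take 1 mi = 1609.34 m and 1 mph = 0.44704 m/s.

1370 s

3.52 mi × 1609.34 → 5664.88 m
9.23 mph × 0.44704 → 4.12618 m/s
t = d / v = 5664.88 m / 4.12618 m/s = 1372.91 s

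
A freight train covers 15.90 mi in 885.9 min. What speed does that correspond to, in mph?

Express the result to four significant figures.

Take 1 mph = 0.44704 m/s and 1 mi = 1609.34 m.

1.077 mph

15.90 mi × 1609.34 → 25588.5 m
885.9 min × 60 → 53154 s
v = d / t = 25588.5 m / 53154 s = 0.481403 m/s
0.481403 m/s ÷ (0.44704 m/s/mph) = 1.07687 mph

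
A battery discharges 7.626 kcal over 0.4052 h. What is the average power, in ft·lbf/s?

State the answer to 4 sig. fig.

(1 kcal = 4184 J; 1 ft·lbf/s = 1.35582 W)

7.626 kcal × 4184 → 31907.2 J
0.4052 h × 3600 → 1458.72 s
P = E / t = 31907.2 J / 1458.72 s = 21.8734 W
21.8734 W ÷ (1.35582 W/ft·lbf/s) = 16.133 ft·lbf/s

16.13 ft·lbf/s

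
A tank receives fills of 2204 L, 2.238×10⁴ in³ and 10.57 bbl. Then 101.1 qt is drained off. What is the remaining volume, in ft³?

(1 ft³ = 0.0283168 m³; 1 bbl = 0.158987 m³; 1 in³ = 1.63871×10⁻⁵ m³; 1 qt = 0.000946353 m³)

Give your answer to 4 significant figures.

2204 L × 0.001 = 2.204 m³
2.238×10⁴ in³ × 1.63871×10⁻⁵ = 0.366743 m³
10.57 bbl × 0.158987 = 1.68049 m³
101.1 qt × 0.000946353 = 0.0956763 m³
Sum: 2.204 + 0.366743 + 1.68049 − 0.0956763 = 4.15556 m³
In ft³: 4.15556 / 0.0283168 = 146.752 ft³

146.8 ft³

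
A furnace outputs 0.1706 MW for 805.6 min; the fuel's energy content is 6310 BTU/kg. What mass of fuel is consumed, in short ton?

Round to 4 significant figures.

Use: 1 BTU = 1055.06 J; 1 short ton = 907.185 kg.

0.1706 MW → 170600 W
805.6 min → 48336 s
E = P × t = 170600 × 48336 = 8.24612×10⁹ J
6310 BTU/kg → 6.65743×10⁶ J/kg
m = E / e_s = 8.24612×10⁹ / 6.65743×10⁶ = 1238.63 kg
In short ton: 1238.63 / 907.185 = 1.36536 short ton

1.365 short ton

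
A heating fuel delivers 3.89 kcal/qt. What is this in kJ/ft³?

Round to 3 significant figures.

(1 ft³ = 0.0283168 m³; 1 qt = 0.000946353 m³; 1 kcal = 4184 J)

3.89 kcal/qt × 4184 J/kcal ÷ 0.000946353 m³/qt = 1.71984×10⁷ J/m³
1.71984×10⁷ J/m³ ÷ 1000 J/kJ × 0.0283168 m³/ft³ = 487.004 kJ/ft³

487 kJ/ft³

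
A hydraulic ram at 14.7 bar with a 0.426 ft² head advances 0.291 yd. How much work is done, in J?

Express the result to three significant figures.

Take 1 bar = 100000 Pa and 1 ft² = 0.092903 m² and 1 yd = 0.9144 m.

1.55×10⁴ J

14.7 bar → 1.47×10⁶ Pa
0.426 ft² → 0.0395767 m²
F = P × A = 1.47×10⁶ × 0.0395767 = 58177.7 N
0.291 yd → 0.26609 m
W = F × d = 58177.7 × 0.26609 = 15480.5 J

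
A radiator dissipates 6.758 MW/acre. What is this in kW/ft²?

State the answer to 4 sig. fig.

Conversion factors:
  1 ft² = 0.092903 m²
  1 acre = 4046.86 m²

0.1551 kW/ft²

6.758 MW/acre × 1000000 W/MW ÷ 4046.86 m²/acre = 1669.94 W/m²
1669.94 W/m² ÷ 1000 W/kW × 0.092903 m²/ft² = 0.155142 kW/ft²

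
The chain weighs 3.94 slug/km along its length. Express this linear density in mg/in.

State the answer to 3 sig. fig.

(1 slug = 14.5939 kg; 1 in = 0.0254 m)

1460 mg/in

3.94 slug/km × 14.5939 kg/slug ÷ 1000 m/km = 0.0575 kg/m
0.0575 kg/m ÷ 10⁻⁶ kg/mg × 0.0254 m/in = 1460.5 mg/in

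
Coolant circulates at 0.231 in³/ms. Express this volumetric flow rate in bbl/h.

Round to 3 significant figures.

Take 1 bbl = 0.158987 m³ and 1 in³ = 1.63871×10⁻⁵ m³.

0.231 in³/ms × 1.63871×10⁻⁵ m³/in³ ÷ 0.001 s/ms = 0.00378542 m³/s
0.00378542 m³/s ÷ 0.158987 m³/bbl × 3600 s/h = 85.7146 bbl/h

85.7 bbl/h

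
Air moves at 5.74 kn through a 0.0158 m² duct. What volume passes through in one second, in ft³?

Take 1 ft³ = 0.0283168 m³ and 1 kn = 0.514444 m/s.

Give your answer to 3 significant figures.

1.65 ft³

5.74 kn × 0.514444 → 2.95291 m/s
V = v × A × t = 2.95291 m/s × 0.0158 m² × 1 s = 0.046656 m³
0.046656 m³ ÷ (0.0283168 m³/ft³) = 1.64764 ft³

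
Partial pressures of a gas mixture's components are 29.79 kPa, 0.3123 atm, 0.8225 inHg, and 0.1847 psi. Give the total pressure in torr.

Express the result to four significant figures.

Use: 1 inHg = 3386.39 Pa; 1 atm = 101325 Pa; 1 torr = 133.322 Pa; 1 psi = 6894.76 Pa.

29.79 kPa × 1000 = 29790 Pa
0.3123 atm × 101325 = 31643.8 Pa
0.8225 inHg × 3386.39 = 2785.31 Pa
0.1847 psi × 6894.76 = 1273.46 Pa
Sum: 29790 + 31643.8 + 2785.31 + 1273.46 = 65492.6 Pa
In torr: 65492.6 / 133.322 = 491.236 torr

491.2 torr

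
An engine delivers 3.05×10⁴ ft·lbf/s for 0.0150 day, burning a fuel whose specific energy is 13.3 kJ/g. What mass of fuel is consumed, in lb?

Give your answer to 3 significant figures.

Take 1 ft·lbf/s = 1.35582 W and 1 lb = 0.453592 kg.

8.88 lb

3.05×10⁴ ft·lbf/s → 41352.5 W
0.0150 day → 1296 s
E = P × t = 41352.5 × 1296 = 5.35928×10⁷ J
13.3 kJ/g → 1.33×10⁷ J/kg
m = E / e_s = 5.35928×10⁷ / 1.33×10⁷ = 4.02953 kg
In lb: 4.02953 / 0.453592 = 8.8836 lb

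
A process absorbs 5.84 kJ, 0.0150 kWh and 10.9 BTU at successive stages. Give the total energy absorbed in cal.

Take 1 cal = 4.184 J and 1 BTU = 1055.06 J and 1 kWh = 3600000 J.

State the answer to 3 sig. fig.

1.71×10⁴ cal

5.84 kJ × 1000 = 5840 J
0.0150 kWh × 3600000 = 54000 J
10.9 BTU × 1055.06 = 11500.2 J
Sum: 5840 + 54000 + 11500.2 = 71340.2 J
In cal: 71340.2 / 4.184 = 17050.7 cal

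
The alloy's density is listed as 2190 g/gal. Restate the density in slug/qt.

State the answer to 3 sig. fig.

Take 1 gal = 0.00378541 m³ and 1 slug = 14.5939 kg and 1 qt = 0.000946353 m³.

2190 g/gal × 0.001 kg/g ÷ 0.00378541 m³/gal = 578.537 kg/m³
578.537 kg/m³ ÷ 14.5939 kg/slug × 0.000946353 m³/qt = 0.0375157 slug/qt

0.0375 slug/qt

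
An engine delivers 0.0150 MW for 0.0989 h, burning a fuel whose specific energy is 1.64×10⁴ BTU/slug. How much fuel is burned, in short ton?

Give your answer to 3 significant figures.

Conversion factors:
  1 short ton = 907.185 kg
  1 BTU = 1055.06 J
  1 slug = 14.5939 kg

0.0150 MW → 15000 W
0.0989 h → 356.04 s
E = P × t = 15000 × 356.04 = 5.3406×10⁶ J
1.64×10⁴ BTU/slug → 1.18563×10⁶ J/kg
m = E / e_s = 5.3406×10⁶ / 1.18563×10⁶ = 4.50444 kg
In short ton: 4.50444 / 907.185 = 0.00496529 short ton

0.00497 short ton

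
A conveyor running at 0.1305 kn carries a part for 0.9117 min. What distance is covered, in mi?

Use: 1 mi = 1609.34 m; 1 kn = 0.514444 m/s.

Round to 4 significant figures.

0.002282 mi

0.1305 kn × 0.514444 → 0.0671349 m/s
0.9117 min × 60 → 54.702 s
d = v × t = 0.0671349 m/s × 54.702 s = 3.67241 m
3.67241 m ÷ (1609.34 m/mi) = 0.00228194 mi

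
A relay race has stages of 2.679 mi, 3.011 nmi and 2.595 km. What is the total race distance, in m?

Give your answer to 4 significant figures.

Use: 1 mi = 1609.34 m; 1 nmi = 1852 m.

2.679 mi × 1609.34 = 4311.42 m
3.011 nmi × 1852 = 5576.37 m
2.595 km × 1000 = 2595 m
Combined: 4311.42 + 5576.37 + 2595 = 12482.8 m

1.248×10⁴ m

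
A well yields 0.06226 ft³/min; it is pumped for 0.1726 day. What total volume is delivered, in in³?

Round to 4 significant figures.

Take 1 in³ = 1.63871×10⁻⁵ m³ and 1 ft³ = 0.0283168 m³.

2.674×10⁴ in³

0.06226 ft³/min → 2.93834×10⁻⁵ m³/s
0.1726 day → 14912.6 s
V = Q × t = 2.93834×10⁻⁵ × 14912.6 = 0.438183 m³
In in³: 0.438183 / 1.63871×10⁻⁵ = 26739.5 in³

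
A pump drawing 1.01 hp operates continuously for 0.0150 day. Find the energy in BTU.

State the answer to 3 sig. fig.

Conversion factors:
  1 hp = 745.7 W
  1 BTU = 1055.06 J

1.01 hp × 745.7 → 753.157 W
0.0150 day × 86400 → 1296 s
E = P × t = 753.157 W × 1296 s = 976091 J
976091 J ÷ (1055.06 J/BTU) = 925.152 BTU

925 BTU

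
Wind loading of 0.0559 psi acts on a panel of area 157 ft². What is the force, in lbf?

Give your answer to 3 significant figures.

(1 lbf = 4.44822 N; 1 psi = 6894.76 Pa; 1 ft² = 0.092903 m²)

0.0559 psi × 6894.76 → 385.417 Pa
157 ft² × 0.092903 → 14.5858 m²
F = P × A = 385.417 Pa × 14.5858 m² = 5621.62 N
5621.62 N ÷ (4.44822 N/lbf) = 1263.79 lbf

1260 lbf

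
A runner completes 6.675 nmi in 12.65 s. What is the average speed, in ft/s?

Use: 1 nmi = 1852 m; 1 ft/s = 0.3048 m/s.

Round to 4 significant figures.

6.675 nmi × 1852 = 12362.1 m
v = d / t = 12362.1 m / 12.65 s = 977.241 m/s
977.241 m/s ÷ (0.3048 m/s/ft/s) = 3206.17 ft/s

3206 ft/s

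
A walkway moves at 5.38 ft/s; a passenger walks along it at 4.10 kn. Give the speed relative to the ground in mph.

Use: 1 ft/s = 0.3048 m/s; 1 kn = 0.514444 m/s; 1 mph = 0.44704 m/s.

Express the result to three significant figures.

8.39 mph

5.38 ft/s × 0.3048 = 1.63982 m/s
4.10 kn × 0.514444 = 2.10922 m/s
Sum: 1.63982 + 2.10922 = 3.74904 m/s
In mph: 3.74904 / 0.44704 = 8.38636 mph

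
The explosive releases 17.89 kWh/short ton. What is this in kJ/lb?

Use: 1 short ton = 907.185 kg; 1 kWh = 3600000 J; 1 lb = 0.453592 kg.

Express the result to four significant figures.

32.20 kJ/lb

17.89 kWh/short ton × 3600000 J/kWh ÷ 907.185 kg/short ton = 70993.2 J/kg
70993.2 J/kg ÷ 1000 J/kJ × 0.453592 kg/lb = 32.2019 kJ/lb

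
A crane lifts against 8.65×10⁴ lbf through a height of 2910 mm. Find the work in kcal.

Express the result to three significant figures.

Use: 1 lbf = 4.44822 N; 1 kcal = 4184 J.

8.65×10⁴ lbf × 4.44822 = 384771 N
2910 mm × 0.001 = 2.91 m
W = F × d = 384771 N × 2.91 m = 1.11968×10⁶ J
1.11968×10⁶ J ÷ (4184 J/kcal) = 267.61 kcal

268 kcal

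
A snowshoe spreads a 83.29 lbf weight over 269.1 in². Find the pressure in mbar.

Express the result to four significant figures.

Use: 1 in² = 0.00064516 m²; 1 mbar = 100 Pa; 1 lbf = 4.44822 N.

21.34 mbar

83.29 lbf × 4.44822 → 370.492 N
269.1 in² × 0.00064516 → 0.173613 m²
P = F / A = 370.492 N / 0.173613 m² = 2134.01 Pa
2134.01 Pa ÷ (100 Pa/mbar) = 21.3401 mbar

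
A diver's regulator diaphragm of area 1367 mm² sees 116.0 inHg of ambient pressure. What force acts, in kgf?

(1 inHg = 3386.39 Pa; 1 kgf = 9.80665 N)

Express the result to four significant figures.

116.0 inHg × 3386.39 → 392821 Pa
1367 mm² × 10⁻⁶ → 0.001367 m²
F = P × A = 392821 Pa × 0.001367 m² = 536.986 N
536.986 N ÷ (9.80665 N/kgf) = 54.7573 kgf

54.76 kgf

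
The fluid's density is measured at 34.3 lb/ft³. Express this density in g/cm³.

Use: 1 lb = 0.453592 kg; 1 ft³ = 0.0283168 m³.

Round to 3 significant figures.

0.549 g/cm³

34.3 lb/ft³ × 0.453592 kg/lb ÷ 0.0283168 m³/ft³ = 549.434 kg/m³
549.434 kg/m³ ÷ 0.001 kg/g × 10⁻⁶ m³/cm³ = 0.549434 g/cm³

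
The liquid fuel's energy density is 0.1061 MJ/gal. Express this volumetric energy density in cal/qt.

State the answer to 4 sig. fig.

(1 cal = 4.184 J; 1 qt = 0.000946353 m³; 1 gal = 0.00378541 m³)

0.1061 MJ/gal × 1000000 J/MJ ÷ 0.00378541 m³/gal = 2.80287×10⁷ J/m³
2.80287×10⁷ J/m³ ÷ 4.184 J/cal × 0.000946353 m³/qt = 6339.64 cal/qt

6340 cal/qt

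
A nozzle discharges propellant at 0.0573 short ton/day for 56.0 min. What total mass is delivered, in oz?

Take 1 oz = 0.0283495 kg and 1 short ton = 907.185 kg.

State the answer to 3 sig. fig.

0.0573 short ton/day → 6.0164×10⁻⁴ kg/s
56.0 min → 3360 s
m = ṁ × t = 6.0164×10⁻⁴ × 3360 = 2.02151 kg
In oz: 2.02151 / 0.0283495 = 71.3067 oz

71.3 oz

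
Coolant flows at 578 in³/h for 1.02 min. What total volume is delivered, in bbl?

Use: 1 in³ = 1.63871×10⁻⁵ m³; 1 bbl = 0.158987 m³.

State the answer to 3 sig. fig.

0.00101 bbl

578 in³/h → 2.63104×10⁻⁶ m³/s
1.02 min → 61.2 s
V = Q × t = 2.63104×10⁻⁶ × 61.2 = 1.6102×10⁻⁴ m³
In bbl: 1.6102×10⁻⁴ / 0.158987 = 0.00101279 bbl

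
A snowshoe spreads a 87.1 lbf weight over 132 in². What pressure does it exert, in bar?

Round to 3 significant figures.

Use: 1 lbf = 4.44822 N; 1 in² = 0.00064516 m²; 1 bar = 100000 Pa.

87.1 lbf × 4.44822 → 387.44 N
132 in² × 0.00064516 → 0.0851611 m²
P = F / A = 387.44 N / 0.0851611 m² = 4549.5 Pa
4549.5 Pa ÷ (100000 Pa/bar) = 0.045495 bar

0.0455 bar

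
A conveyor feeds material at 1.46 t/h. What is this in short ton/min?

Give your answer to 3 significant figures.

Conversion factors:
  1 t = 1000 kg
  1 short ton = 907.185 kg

1.46 t/h × 1000 kg/t ÷ 3600 s/h = 0.405556 kg/s
0.405556 kg/s ÷ 907.185 kg/short ton × 60 s/min = 0.0268229 short ton/min

0.0268 short ton/min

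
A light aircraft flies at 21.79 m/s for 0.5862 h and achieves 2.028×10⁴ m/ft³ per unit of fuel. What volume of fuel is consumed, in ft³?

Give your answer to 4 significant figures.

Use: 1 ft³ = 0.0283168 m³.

2.267 ft³

0.5862 h → 2110.32 s
d = v × t = 21.79 × 2110.32 = 45983.9 m
2.028×10⁴ m/ft³ → 716183 m/m³
V = d / (distance per unit fuel) = 45983.9 / 716183 = 0.0642069 m³
In ft³: 0.0642069 / 0.0283168 = 2.26745 ft³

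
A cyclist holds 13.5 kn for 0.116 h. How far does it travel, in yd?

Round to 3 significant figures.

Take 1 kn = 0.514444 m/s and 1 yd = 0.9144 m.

3170 yd

13.5 kn × 0.514444 → 6.94499 m/s
0.116 h × 3600 → 417.6 s
d = v × t = 6.94499 m/s × 417.6 s = 2900.23 m
2900.23 m ÷ (0.9144 m/yd) = 3171.73 yd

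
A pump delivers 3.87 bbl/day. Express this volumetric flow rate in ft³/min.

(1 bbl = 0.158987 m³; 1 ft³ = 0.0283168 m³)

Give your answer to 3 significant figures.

3.87 bbl/day × 0.158987 m³/bbl ÷ 86400 s/day = 7.12129×10⁻⁶ m³/s
7.12129×10⁻⁶ m³/s ÷ 0.0283168 m³/ft³ × 60 s/min = 0.0150892 ft³/min

0.0151 ft³/min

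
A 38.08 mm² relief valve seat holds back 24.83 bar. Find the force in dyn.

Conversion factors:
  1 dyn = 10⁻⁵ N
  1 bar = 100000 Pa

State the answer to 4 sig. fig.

24.83 bar × 100000 → 2.483×10⁶ Pa
38.08 mm² × 10⁻⁶ → 3.808×10⁻⁵ m²
F = P × A = 2.483×10⁶ Pa × 3.808×10⁻⁵ m² = 94.5526 N
94.5526 N ÷ (10⁻⁵ N/dyn) = 9.45526×10⁶ dyn

9.455×10⁶ dyn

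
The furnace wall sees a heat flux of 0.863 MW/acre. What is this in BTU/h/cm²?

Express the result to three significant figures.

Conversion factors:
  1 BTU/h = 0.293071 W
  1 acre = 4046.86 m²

0.863 MW/acre × 1000000 W/MW ÷ 4046.86 m²/acre = 213.252 W/m²
213.252 W/m² ÷ 0.293071 W/BTU/h × 0.0001 m²/cm² = 0.0727646 BTU/h/cm²

0.0728 BTU/h/cm²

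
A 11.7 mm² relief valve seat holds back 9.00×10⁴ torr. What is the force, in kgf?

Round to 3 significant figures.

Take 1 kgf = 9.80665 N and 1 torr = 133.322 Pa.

9.00×10⁴ torr × 133.322 → 1.1999×10⁷ Pa
11.7 mm² × 10⁻⁶ → 1.17×10⁻⁵ m²
F = P × A = 1.1999×10⁷ Pa × 1.17×10⁻⁵ m² = 140.388 N
140.388 N ÷ (9.80665 N/kgf) = 14.3156 kgf

14.3 kgf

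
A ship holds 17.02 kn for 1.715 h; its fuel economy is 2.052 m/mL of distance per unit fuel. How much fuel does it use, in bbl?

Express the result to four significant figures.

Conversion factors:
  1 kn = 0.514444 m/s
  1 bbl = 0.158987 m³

0.1657 bbl

17.02 kn → 8.75584 m/s
1.715 h → 6174 s
d = v × t = 8.75584 × 6174 = 54058.6 m
2.052 m/mL → 2.052×10⁶ m/m³
V = d / (distance per unit fuel) = 54058.6 / 2.052×10⁶ = 0.0263443 m³
In bbl: 0.0263443 / 0.158987 = 0.165701 bbl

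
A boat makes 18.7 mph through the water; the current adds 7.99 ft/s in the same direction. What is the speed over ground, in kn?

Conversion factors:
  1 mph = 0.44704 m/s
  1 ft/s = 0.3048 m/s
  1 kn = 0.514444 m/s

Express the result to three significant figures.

18.7 mph × 0.44704 = 8.35965 m/s
7.99 ft/s × 0.3048 = 2.43535 m/s
Total: 8.35965 + 2.43535 = 10.795 m/s
In kn: 10.795 / 0.514444 = 20.9838 kn

21.0 kn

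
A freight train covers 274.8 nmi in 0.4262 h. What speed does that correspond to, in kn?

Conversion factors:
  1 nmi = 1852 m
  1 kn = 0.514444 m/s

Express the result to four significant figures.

644.8 kn

274.8 nmi × 1852 → 508930 m
0.4262 h × 3600 → 1534.32 s
v = d / t = 508930 m / 1534.32 s = 331.697 m/s
331.697 m/s ÷ (0.514444 m/s/kn) = 644.768 kn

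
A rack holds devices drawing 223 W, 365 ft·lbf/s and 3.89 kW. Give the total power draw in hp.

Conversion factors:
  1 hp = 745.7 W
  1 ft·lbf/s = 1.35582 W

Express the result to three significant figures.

6.18 hp

223 W (already W)
365 ft·lbf/s × 1.35582 = 494.874 W
3.89 kW × 1000 = 3890 W
Sum: 223 + 494.874 + 3890 = 4607.87 W
In hp: 4607.87 / 745.7 = 6.17925 hp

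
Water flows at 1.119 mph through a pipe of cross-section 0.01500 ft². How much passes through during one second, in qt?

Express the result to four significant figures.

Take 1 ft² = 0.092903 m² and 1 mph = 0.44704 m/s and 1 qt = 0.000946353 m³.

0.7366 qt

1.119 mph × 0.44704 = 0.500238 m/s
0.01500 ft² × 0.092903 = 0.00139354 m²
V = v × A × t = 0.500238 m/s × 0.00139354 m² × 1 s = 6.97102×10⁻⁴ m³
6.97102×10⁻⁴ m³ ÷ (0.000946353 m³/qt) = 0.736619 qt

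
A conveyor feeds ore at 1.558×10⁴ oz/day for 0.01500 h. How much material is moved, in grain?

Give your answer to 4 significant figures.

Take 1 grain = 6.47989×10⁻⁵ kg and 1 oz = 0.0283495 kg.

1.558×10⁴ oz/day → 0.0051121 kg/s
0.01500 h → 54 s
m = ṁ × t = 0.0051121 × 54 = 0.276053 kg
In grain: 0.276053 / 6.47989×10⁻⁵ = 4260.15 grain

4260 grain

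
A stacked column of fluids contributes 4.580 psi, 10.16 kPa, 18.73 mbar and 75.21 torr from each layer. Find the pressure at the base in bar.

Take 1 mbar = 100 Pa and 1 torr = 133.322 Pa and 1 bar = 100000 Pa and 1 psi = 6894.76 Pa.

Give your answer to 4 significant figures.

4.580 psi × 6894.76 → 31578 Pa
10.16 kPa × 1000 → 10160 Pa
18.73 mbar × 100 → 1873 Pa
75.21 torr × 133.322 → 10027.1 Pa
Total: 31578 + 10160 + 1873 + 10027.1 = 53638.1 Pa
In bar: 53638.1 / 100000 = 0.536381 bar

0.5364 bar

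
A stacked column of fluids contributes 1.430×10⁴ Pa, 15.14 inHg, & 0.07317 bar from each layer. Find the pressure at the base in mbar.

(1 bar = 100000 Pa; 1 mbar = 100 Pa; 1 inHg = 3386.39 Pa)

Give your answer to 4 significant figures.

728.9 mbar

1.430×10⁴ Pa (already Pa)
15.14 inHg × 3386.39 = 51269.9 Pa
0.07317 bar × 100000 = 7317 Pa
Total: 14300 + 51269.9 + 7317 = 72886.9 Pa
In mbar: 72886.9 / 100 = 728.869 mbar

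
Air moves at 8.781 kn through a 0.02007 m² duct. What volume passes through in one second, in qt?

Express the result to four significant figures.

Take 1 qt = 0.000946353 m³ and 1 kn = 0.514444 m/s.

8.781 kn × 0.514444 → 4.51733 m/s
V = v × A × t = 4.51733 m/s × 0.02007 m² × 1 s = 0.0906628 m³
0.0906628 m³ ÷ (0.000946353 m³/qt) = 95.8023 qt

95.80 qt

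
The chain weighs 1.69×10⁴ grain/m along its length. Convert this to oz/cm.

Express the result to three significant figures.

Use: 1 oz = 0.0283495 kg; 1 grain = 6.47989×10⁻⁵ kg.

0.386 oz/cm

1.69×10⁴ grain/m × 6.47989×10⁻⁵ kg/grain = 1.0951 kg/m
1.0951 kg/m ÷ 0.0283495 kg/oz × 0.01 m/cm = 0.386285 oz/cm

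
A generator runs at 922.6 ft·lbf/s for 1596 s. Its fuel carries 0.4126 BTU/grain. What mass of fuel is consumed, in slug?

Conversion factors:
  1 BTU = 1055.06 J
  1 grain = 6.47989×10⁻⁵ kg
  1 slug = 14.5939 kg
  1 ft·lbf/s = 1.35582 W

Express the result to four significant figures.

0.02036 slug

922.6 ft·lbf/s → 1250.88 W
E = P × t = 1250.88 × 1596 = 1.9964×10⁶ J
0.4126 BTU/grain → 6.71798×10⁶ J/kg
m = E / e_s = 1.9964×10⁶ / 6.71798×10⁶ = 0.297173 kg
In slug: 0.297173 / 14.5939 = 0.0203628 slug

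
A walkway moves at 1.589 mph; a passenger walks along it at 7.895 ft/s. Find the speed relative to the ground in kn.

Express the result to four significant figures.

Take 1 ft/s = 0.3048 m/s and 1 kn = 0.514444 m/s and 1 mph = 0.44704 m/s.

1.589 mph × 0.44704 = 0.710347 m/s
7.895 ft/s × 0.3048 = 2.4064 m/s
Sum: 0.710347 + 2.4064 = 3.11675 m/s
In kn: 3.11675 / 0.514444 = 6.05848 kn

6.058 kn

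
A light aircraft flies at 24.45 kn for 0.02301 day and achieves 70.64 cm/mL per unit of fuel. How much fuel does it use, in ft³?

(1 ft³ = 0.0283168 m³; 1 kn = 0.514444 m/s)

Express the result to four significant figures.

24.45 kn → 12.5782 m/s
0.02301 day → 1988.06 s
d = v × t = 12.5782 × 1988.06 = 25006.2 m
70.64 cm/mL → 706400 m/m³
V = d / (distance per unit fuel) = 25006.2 / 706400 = 0.0353995 m³
In ft³: 0.0353995 / 0.0283168 = 1.25012 ft³

1.250 ft³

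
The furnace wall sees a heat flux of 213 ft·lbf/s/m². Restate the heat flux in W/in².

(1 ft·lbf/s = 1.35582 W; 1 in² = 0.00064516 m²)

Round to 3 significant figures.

0.186 W/in²

213 ft·lbf/s/m² × 1.35582 W/ft·lbf/s = 288.79 W/m²
288.79 W/m² × 0.00064516 m²/in² = 0.186316 W/in²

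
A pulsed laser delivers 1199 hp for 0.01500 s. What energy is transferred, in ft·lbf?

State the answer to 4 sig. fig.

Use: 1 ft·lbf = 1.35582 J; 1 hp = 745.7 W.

1199 hp × 745.7 → 894094 W
E = P × t = 894094 W × 0.015 s = 13411.4 J
13411.4 J ÷ (1.35582 J/ft·lbf) = 9891.73 ft·lbf

9892 ft·lbf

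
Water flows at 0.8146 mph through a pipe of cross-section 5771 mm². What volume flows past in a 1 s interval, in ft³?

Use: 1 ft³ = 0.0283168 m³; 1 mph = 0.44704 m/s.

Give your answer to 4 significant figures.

0.07422 ft³

0.8146 mph × 0.44704 → 0.364159 m/s
5771 mm² × 10⁻⁶ → 0.005771 m²
V = v × A × t = 0.364159 m/s × 0.005771 m² × 1 s = 0.00210156 m³
0.00210156 m³ ÷ (0.0283168 m³/ft³) = 0.074216 ft³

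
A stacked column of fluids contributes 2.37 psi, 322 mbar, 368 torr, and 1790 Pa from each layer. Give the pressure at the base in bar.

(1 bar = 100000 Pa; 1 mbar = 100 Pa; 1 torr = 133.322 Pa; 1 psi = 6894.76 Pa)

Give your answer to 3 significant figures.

2.37 psi × 6894.76 = 16340.6 Pa
322 mbar × 100 = 32200 Pa
368 torr × 133.322 = 49062.5 Pa
1790 Pa (already Pa)
Sum: 16340.6 + 32200 + 49062.5 + 1790 = 99393.1 Pa
In bar: 99393.1 / 100000 = 0.993931 bar

0.994 bar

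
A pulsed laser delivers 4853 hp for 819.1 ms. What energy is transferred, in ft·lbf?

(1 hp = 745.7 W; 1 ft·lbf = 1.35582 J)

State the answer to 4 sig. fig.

2.186×10⁶ ft·lbf

4853 hp × 745.7 = 3.61888×10⁶ W
819.1 ms × 0.001 = 0.8191 s
E = P × t = 3.61888×10⁶ W × 0.8191 s = 2.96422×10⁶ J
2.96422×10⁶ J ÷ (1.35582 J/ft·lbf) = 2.18629×10⁶ ft·lbf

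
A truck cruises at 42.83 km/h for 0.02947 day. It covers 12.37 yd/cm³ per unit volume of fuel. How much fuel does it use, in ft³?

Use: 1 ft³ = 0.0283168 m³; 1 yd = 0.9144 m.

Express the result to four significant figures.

42.83 km/h → 11.8972 m/s
0.02947 day → 2546.21 s
d = v × t = 11.8972 × 2546.21 = 30292.8 m
12.37 yd/cm³ → 1.13111×10⁷ m/m³
V = d / (distance per unit fuel) = 30292.8 / 1.13111×10⁷ = 0.00267815 m³
In ft³: 0.00267815 / 0.0283168 = 0.0945781 ft³

0.09458 ft³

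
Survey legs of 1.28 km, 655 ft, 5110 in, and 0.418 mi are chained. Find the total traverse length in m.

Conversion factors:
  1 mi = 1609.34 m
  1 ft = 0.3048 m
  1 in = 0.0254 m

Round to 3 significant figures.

2280 m

1.28 km × 1000 = 1280 m
655 ft × 0.3048 = 199.644 m
5110 in × 0.0254 = 129.794 m
0.418 mi × 1609.34 = 672.704 m
Total: 1280 + 199.644 + 129.794 + 672.704 = 2282.14 m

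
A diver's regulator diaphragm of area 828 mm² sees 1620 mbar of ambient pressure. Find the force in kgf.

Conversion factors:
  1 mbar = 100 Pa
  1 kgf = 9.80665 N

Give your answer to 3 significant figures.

1620 mbar × 100 → 162000 Pa
828 mm² × 10⁻⁶ → 8.28×10⁻⁴ m²
F = P × A = 162000 Pa × 8.28×10⁻⁴ m² = 134.136 N
134.136 N ÷ (9.80665 N/kgf) = 13.6781 kgf

13.7 kgf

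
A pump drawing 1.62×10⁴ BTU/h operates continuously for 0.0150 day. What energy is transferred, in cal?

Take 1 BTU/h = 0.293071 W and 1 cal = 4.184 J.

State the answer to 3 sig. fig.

1.62×10⁴ BTU/h × 0.293071 = 4747.75 W
0.0150 day × 86400 = 1296 s
E = P × t = 4747.75 W × 1296 s = 6.15308×10⁶ J
6.15308×10⁶ J ÷ (4.184 J/cal) = 1.47062×10⁶ cal

1.47×10⁶ cal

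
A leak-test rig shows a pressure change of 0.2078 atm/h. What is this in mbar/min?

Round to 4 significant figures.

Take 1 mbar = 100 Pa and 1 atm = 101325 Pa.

0.2078 atm/h × 101325 Pa/atm ÷ 3600 s/h = 5.8487 Pa/s
5.8487 Pa/s ÷ 100 Pa/mbar × 60 s/min = 3.50922 mbar/min

3.509 mbar/min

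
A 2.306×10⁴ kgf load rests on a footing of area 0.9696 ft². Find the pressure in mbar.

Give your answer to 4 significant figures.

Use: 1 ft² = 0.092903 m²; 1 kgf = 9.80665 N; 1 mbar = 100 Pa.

2.510×10⁴ mbar

2.306×10⁴ kgf × 9.80665 → 226141 N
0.9696 ft² × 0.092903 → 0.0900787 m²
P = F / A = 226141 N / 0.0900787 m² = 2.51048×10⁶ Pa
2.51048×10⁶ Pa ÷ (100 Pa/mbar) = 25104.8 mbar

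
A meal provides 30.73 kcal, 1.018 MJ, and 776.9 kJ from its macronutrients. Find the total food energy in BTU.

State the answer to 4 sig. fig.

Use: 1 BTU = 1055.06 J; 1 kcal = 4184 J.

30.73 kcal × 4184 = 128574 J
1.018 MJ × 1000000 = 1.018×10⁶ J
776.9 kJ × 1000 = 776900 J
Sum: 128574 + 1.018×10⁶ + 776900 = 1.92347×10⁶ J
In BTU: 1.92347×10⁶ / 1055.06 = 1823.09 BTU

1823 BTU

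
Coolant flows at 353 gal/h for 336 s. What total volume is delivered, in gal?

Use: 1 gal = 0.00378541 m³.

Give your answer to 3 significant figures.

32.9 gal

353 gal/h → 3.7118×10⁻⁴ m³/s
V = Q × t = 3.7118×10⁻⁴ × 336 = 0.124716 m³
In gal: 0.124716 / 0.00378541 = 32.9465 gal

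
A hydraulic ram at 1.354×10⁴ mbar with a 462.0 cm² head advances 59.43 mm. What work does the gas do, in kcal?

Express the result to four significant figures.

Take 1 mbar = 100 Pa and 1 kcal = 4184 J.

0.8885 kcal

1.354×10⁴ mbar → 1.354×10⁶ Pa
462.0 cm² → 0.0462 m²
F = P × A = 1.354×10⁶ × 0.0462 = 62554.8 N
59.43 mm → 0.05943 m
W = F × d = 62554.8 × 0.05943 = 3717.63 J
In kcal: 3717.63 / 4184 = 0.888535 kcal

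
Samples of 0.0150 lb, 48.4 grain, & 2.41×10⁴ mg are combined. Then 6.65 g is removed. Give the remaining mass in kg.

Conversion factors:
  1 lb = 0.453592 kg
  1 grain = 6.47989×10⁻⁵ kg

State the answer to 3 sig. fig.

0.0274 kg

0.0150 lb × 0.453592 = 0.00680388 kg
48.4 grain × 6.47989×10⁻⁵ = 0.00313627 kg
2.41×10⁴ mg × 10⁻⁶ = 0.0241 kg
6.65 g × 0.001 = 0.00665 kg
Net: 0.00680388 + 0.00313627 + 0.0241 − 0.00665 = 0.0273902 kg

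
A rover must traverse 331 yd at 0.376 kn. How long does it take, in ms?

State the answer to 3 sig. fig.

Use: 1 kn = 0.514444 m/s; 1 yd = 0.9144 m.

1.56×10⁶ ms

331 yd × 0.9144 = 302.666 m
0.376 kn × 0.514444 = 0.193431 m/s
t = d / v = 302.666 m / 0.193431 m/s = 1564.72 s
1564.72 s ÷ (0.001 s/ms) = 1.56472×10⁶ ms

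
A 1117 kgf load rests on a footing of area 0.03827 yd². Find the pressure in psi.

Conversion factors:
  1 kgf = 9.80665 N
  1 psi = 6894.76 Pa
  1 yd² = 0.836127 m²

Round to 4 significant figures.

49.65 psi

1117 kgf × 9.80665 → 10954 N
0.03827 yd² × 0.836127 → 0.0319986 m²
P = F / A = 10954 N / 0.0319986 m² = 342327 Pa
342327 Pa ÷ (6894.76 Pa/psi) = 49.6503 psi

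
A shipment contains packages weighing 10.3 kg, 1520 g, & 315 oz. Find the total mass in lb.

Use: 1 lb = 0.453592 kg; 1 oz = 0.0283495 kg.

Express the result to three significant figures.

45.7 lb

10.3 kg (already kg)
1520 g × 0.001 = 1.52 kg
315 oz × 0.0283495 = 8.93009 kg
Combined: 10.3 + 1.52 + 8.93009 = 20.7501 kg
In lb: 20.7501 / 0.453592 = 45.7462 lb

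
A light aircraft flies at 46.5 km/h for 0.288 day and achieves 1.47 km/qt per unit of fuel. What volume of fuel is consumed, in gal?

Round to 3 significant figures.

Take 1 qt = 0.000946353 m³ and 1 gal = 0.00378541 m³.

54.7 gal

46.5 km/h → 12.9167 m/s
0.288 day → 24883.2 s
d = v × t = 12.9167 × 24883.2 = 321409 m
1.47 km/qt → 1.55333×10⁶ m/m³
V = d / (distance per unit fuel) = 321409 / 1.55333×10⁶ = 0.206916 m³
In gal: 0.206916 / 0.00378541 = 54.6615 gal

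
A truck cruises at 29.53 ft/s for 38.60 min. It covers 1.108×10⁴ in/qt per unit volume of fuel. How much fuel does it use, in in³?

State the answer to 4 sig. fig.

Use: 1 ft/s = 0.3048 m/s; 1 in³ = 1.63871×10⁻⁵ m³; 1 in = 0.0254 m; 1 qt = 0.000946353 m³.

4278 in³

29.53 ft/s → 9.00074 m/s
38.60 min → 2316 s
d = v × t = 9.00074 × 2316 = 20845.7 m
1.108×10⁴ in/qt → 297386 m/m³
V = d / (distance per unit fuel) = 20845.7 / 297386 = 0.0700964 m³
In in³: 0.0700964 / 1.63871×10⁻⁵ = 4277.54 in³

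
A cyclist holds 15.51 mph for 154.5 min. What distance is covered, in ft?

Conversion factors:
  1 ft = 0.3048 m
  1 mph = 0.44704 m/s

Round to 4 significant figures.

15.51 mph × 0.44704 → 6.93359 m/s
154.5 min × 60 → 9270 s
d = v × t = 6.93359 m/s × 9270 s = 64274.4 m
64274.4 m ÷ (0.3048 m/ft) = 210874 ft

2.109×10⁵ ft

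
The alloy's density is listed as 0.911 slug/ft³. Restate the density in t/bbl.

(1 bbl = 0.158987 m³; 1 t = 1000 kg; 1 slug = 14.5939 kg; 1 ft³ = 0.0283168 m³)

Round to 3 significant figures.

0.0746 t/bbl

0.911 slug/ft³ × 14.5939 kg/slug ÷ 0.0283168 m³/ft³ = 469.511 kg/m³
469.511 kg/m³ ÷ 1000 kg/t × 0.158987 m³/bbl = 0.0746461 t/bbl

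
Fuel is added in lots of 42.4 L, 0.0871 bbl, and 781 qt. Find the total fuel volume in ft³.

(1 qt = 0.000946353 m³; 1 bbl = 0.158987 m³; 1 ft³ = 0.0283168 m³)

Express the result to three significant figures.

28.1 ft³

42.4 L × 0.001 = 0.0424 m³
0.0871 bbl × 0.158987 = 0.0138478 m³
781 qt × 0.000946353 = 0.739102 m³
Sum: 0.0424 + 0.0138478 + 0.739102 = 0.79535 m³
In ft³: 0.79535 / 0.0283168 = 28.0876 ft³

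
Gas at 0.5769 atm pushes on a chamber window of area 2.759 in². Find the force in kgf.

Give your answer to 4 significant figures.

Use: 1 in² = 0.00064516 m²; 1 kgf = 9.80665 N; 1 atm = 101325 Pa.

10.61 kgf

0.5769 atm × 101325 = 58454.4 Pa
2.759 in² × 0.00064516 = 0.00178 m²
F = P × A = 58454.4 Pa × 0.00178 m² = 104.049 N
104.049 N ÷ (9.80665 N/kgf) = 10.61 kgf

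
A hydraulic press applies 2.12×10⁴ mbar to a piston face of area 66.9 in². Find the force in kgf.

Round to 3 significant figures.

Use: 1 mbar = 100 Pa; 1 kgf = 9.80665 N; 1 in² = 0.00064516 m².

2.12×10⁴ mbar × 100 = 2.12×10⁶ Pa
66.9 in² × 0.00064516 = 0.0431612 m²
F = P × A = 2.12×10⁶ Pa × 0.0431612 m² = 91501.7 N
91501.7 N ÷ (9.80665 N/kgf) = 9330.58 kgf

9330 kgf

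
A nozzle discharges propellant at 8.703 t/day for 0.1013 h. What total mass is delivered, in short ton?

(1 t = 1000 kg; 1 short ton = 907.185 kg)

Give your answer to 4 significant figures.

8.703 t/day → 0.100729 kg/s
0.1013 h → 364.68 s
m = ṁ × t = 0.100729 × 364.68 = 36.7339 kg
In short ton: 36.7339 / 907.185 = 0.0404922 short ton

0.04049 short ton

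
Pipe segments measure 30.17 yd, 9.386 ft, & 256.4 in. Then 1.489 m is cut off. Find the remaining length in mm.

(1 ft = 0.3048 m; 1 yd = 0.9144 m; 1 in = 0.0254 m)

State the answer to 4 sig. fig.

3.547×10⁴ mm

30.17 yd × 0.9144 → 27.5874 m
9.386 ft × 0.3048 → 2.86085 m
256.4 in × 0.0254 → 6.51256 m
1.489 m (already m)
Net: 27.5874 + 2.86085 + 6.51256 − 1.489 = 35.4718 m
In mm: 35.4718 / 0.001 = 35471.8 mm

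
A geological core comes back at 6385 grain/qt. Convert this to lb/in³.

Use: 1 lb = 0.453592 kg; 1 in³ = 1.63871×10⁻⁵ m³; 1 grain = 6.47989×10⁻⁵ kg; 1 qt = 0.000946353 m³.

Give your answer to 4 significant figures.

0.01579 lb/in³

6385 grain/qt × 6.47989×10⁻⁵ kg/grain ÷ 0.000946353 m³/qt = 437.195 kg/m³
437.195 kg/m³ ÷ 0.453592 kg/lb × 1.63871×10⁻⁵ m³/in³ = 0.0157947 lb/in³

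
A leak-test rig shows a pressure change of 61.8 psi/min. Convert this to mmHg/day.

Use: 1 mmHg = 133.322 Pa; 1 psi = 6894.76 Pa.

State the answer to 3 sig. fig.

61.8 psi/min × 6894.76 Pa/psi ÷ 60 s/min = 7101.6 Pa/s
7101.6 Pa/s ÷ 133.322 Pa/mmHg × 86400 s/day = 4.60223×10⁶ mmHg/day

4.60×10⁶ mmHg/day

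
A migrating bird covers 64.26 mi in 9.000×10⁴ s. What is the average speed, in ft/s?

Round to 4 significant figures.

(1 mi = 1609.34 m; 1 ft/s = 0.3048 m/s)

64.26 mi × 1609.34 = 103416 m
v = d / t = 103416 m / 90000 s = 1.14907 m/s
1.14907 m/s ÷ (0.3048 m/s/ft/s) = 3.76991 ft/s

3.770 ft/s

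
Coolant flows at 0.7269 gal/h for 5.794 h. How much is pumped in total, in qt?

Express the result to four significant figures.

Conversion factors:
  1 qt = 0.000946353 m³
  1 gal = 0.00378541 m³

16.85 qt

0.7269 gal/h → 7.64337×10⁻⁷ m³/s
5.794 h → 20858.4 s
V = Q × t = 7.64337×10⁻⁷ × 20858.4 = 0.0159428 m³
In qt: 0.0159428 / 0.000946353 = 16.8466 qt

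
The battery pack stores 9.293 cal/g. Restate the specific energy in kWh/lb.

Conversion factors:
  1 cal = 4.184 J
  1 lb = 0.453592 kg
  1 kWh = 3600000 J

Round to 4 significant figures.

0.004899 kWh/lb

9.293 cal/g × 4.184 J/cal ÷ 0.001 kg/g = 38881.9 J/kg
38881.9 J/kg ÷ 3600000 J/kWh × 0.453592 kg/lb = 0.00489903 kWh/lb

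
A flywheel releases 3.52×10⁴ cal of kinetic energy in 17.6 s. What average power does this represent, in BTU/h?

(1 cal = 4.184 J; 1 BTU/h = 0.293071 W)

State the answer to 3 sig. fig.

2.86×10⁴ BTU/h

3.52×10⁴ cal × 4.184 = 147277 J
P = E / t = 147277 J / 17.6 s = 8368.01 W
8368.01 W ÷ (0.293071 W/BTU/h) = 28552.8 BTU/h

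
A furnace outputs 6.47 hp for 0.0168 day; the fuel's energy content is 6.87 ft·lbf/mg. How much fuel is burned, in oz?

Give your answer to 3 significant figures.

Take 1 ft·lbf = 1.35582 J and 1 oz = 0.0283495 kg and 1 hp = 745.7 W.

6.47 hp → 4824.68 W
0.0168 day → 1451.52 s
E = P × t = 4824.68 × 1451.52 = 7.00312×10⁶ J
6.87 ft·lbf/mg → 9.31448×10⁶ J/kg
m = E / e_s = 7.00312×10⁶ / 9.31448×10⁶ = 0.751853 kg
In oz: 0.751853 / 0.0283495 = 26.5209 oz

26.5 oz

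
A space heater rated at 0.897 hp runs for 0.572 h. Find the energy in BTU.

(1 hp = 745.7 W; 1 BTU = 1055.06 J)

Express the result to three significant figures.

1310 BTU

0.897 hp × 745.7 → 668.893 W
0.572 h × 3600 → 2059.2 s
E = P × t = 668.893 W × 2059.2 s = 1.37738×10⁶ J
1.37738×10⁶ J ÷ (1055.06 J/BTU) = 1305.5 BTU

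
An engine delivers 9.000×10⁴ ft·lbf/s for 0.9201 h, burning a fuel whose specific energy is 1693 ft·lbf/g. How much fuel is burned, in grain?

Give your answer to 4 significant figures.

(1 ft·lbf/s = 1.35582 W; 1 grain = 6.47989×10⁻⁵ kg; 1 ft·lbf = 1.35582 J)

9.000×10⁴ ft·lbf/s → 122024 W
0.9201 h → 3312.36 s
E = P × t = 122024 × 3312.36 = 4.04187×10⁸ J
1693 ft·lbf/g → 2.2954×10⁶ J/kg
m = E / e_s = 4.04187×10⁸ / 2.2954×10⁶ = 176.086 kg
In grain: 176.086 / 6.47989×10⁻⁵ = 2.71742×10⁶ grain

2.717×10⁶ grain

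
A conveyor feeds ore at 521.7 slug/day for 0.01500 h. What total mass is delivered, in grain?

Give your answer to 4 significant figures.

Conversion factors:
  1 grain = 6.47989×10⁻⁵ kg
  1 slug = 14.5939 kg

521.7 slug/day → 0.0881208 kg/s
0.01500 h → 54 s
m = ṁ × t = 0.0881208 × 54 = 4.75852 kg
In grain: 4.75852 / 6.47989×10⁻⁵ = 73435.2 grain

7.344×10⁴ grain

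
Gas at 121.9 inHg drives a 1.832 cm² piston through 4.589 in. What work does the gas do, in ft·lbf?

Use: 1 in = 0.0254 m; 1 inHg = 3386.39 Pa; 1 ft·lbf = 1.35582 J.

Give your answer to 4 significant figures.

6.502 ft·lbf

121.9 inHg → 412801 Pa
1.832 cm² → 1.832×10⁻⁴ m²
F = P × A = 412801 × 1.832×10⁻⁴ = 75.6251 N
4.589 in → 0.116561 m
W = F × d = 75.6251 × 0.116561 = 8.81494 J
In ft·lbf: 8.81494 / 1.35582 = 6.50156 ft·lbf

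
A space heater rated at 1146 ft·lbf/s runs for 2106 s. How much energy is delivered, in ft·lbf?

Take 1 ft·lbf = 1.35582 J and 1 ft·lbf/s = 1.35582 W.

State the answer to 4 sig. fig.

2.413×10⁶ ft·lbf

1146 ft·lbf/s × 1.35582 = 1553.77 W
E = P × t = 1553.77 W × 2106 s = 3.27224×10⁶ J
3.27224×10⁶ J ÷ (1.35582 J/ft·lbf) = 2.41348×10⁶ ft·lbf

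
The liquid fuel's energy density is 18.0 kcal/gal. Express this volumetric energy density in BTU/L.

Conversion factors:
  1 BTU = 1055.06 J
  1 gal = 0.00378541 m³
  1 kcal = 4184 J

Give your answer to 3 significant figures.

18.9 BTU/L

18.0 kcal/gal × 4184 J/kcal ÷ 0.00378541 m³/gal = 1.98953×10⁷ J/m³
1.98953×10⁷ J/m³ ÷ 1055.06 J/BTU × 0.001 m³/L = 18.857 BTU/L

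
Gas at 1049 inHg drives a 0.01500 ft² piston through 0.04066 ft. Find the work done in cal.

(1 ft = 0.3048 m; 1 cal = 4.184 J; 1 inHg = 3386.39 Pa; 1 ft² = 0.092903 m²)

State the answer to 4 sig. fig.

14.66 cal

1049 inHg → 3.55232×10⁶ Pa
0.01500 ft² → 0.00139354 m²
F = P × A = 3.55232×10⁶ × 0.00139354 = 4950.3 N
0.04066 ft → 0.0123932 m
W = F × d = 4950.3 × 0.0123932 = 61.3501 J
In cal: 61.3501 / 4.184 = 14.663 cal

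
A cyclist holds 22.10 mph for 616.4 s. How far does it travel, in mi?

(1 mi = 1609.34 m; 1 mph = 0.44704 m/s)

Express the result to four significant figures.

22.10 mph × 0.44704 → 9.87958 m/s
d = v × t = 9.87958 m/s × 616.4 s = 6089.77 m
6089.77 m ÷ (1609.34 m/mi) = 3.78402 mi

3.784 mi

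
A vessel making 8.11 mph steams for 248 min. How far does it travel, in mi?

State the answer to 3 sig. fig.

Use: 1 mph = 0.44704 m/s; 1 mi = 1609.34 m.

8.11 mph × 0.44704 → 3.62549 m/s
248 min × 60 → 14880 s
d = v × t = 3.62549 m/s × 14880 s = 53947.3 m
53947.3 m ÷ (1609.34 m/mi) = 33.5214 mi

33.5 mi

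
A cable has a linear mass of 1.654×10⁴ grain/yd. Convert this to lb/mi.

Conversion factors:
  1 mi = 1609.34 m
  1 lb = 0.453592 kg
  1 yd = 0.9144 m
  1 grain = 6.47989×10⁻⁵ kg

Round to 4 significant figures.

4159 lb/mi

1.654×10⁴ grain/yd × 6.47989×10⁻⁵ kg/grain ÷ 0.9144 m/yd = 1.17211 kg/m
1.17211 kg/m ÷ 0.453592 kg/lb × 1609.34 m/mi = 4158.63 lb/mi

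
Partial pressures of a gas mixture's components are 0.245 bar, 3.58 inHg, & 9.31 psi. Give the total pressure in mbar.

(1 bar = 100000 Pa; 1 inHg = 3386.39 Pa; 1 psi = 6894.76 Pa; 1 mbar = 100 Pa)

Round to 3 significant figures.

1010 mbar

0.245 bar × 100000 → 24500 Pa
3.58 inHg × 3386.39 → 12123.3 Pa
9.31 psi × 6894.76 → 64190.2 Pa
Total: 24500 + 12123.3 + 64190.2 = 100814 Pa
In mbar: 100814 / 100 = 1008.14 mbar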